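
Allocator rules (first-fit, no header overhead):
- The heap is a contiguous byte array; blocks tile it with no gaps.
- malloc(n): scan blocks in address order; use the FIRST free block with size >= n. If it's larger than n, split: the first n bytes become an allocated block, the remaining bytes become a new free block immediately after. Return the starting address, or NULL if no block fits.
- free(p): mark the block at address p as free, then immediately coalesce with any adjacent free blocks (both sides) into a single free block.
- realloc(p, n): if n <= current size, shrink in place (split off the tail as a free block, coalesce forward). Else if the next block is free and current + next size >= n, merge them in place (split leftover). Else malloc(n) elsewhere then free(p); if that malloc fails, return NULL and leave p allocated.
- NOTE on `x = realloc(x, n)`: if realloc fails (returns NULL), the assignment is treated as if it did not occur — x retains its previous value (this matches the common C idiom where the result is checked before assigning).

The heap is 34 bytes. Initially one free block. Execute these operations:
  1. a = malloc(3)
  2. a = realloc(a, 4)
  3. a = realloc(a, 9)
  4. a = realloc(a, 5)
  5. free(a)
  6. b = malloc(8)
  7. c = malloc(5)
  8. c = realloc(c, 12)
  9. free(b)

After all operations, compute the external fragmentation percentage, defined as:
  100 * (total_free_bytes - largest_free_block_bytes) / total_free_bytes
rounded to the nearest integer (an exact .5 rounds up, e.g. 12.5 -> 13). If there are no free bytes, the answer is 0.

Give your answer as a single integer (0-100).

Answer: 36

Derivation:
Op 1: a = malloc(3) -> a = 0; heap: [0-2 ALLOC][3-33 FREE]
Op 2: a = realloc(a, 4) -> a = 0; heap: [0-3 ALLOC][4-33 FREE]
Op 3: a = realloc(a, 9) -> a = 0; heap: [0-8 ALLOC][9-33 FREE]
Op 4: a = realloc(a, 5) -> a = 0; heap: [0-4 ALLOC][5-33 FREE]
Op 5: free(a) -> (freed a); heap: [0-33 FREE]
Op 6: b = malloc(8) -> b = 0; heap: [0-7 ALLOC][8-33 FREE]
Op 7: c = malloc(5) -> c = 8; heap: [0-7 ALLOC][8-12 ALLOC][13-33 FREE]
Op 8: c = realloc(c, 12) -> c = 8; heap: [0-7 ALLOC][8-19 ALLOC][20-33 FREE]
Op 9: free(b) -> (freed b); heap: [0-7 FREE][8-19 ALLOC][20-33 FREE]
Free blocks: [8 14] total_free=22 largest=14 -> 100*(22-14)/22 = 800/22 ≈ 36.364 -> rounds to 36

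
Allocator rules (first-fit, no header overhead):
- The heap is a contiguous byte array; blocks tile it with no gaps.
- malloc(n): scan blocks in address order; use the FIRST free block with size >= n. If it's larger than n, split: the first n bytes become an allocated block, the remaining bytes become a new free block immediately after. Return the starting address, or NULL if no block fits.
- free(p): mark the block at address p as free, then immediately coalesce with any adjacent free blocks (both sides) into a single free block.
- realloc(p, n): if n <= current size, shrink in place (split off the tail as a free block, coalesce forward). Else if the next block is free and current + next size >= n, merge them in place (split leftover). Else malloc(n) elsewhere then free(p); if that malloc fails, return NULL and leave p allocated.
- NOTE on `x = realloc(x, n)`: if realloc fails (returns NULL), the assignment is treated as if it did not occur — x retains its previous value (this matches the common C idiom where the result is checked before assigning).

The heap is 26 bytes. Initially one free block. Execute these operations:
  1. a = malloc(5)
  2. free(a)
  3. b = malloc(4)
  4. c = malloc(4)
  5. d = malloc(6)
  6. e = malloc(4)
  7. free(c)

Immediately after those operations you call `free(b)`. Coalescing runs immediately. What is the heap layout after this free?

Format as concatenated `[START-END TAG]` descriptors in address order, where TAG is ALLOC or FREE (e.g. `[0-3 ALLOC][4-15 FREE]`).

Answer: [0-7 FREE][8-13 ALLOC][14-17 ALLOC][18-25 FREE]

Derivation:
Op 1: a = malloc(5) -> a = 0; heap: [0-4 ALLOC][5-25 FREE]
Op 2: free(a) -> (freed a); heap: [0-25 FREE]
Op 3: b = malloc(4) -> b = 0; heap: [0-3 ALLOC][4-25 FREE]
Op 4: c = malloc(4) -> c = 4; heap: [0-3 ALLOC][4-7 ALLOC][8-25 FREE]
Op 5: d = malloc(6) -> d = 8; heap: [0-3 ALLOC][4-7 ALLOC][8-13 ALLOC][14-25 FREE]
Op 6: e = malloc(4) -> e = 14; heap: [0-3 ALLOC][4-7 ALLOC][8-13 ALLOC][14-17 ALLOC][18-25 FREE]
Op 7: free(c) -> (freed c); heap: [0-3 ALLOC][4-7 FREE][8-13 ALLOC][14-17 ALLOC][18-25 FREE]
free(b): b = 0 -> block [0-3 ALLOC]; mark free, coalesce with adjacent free neighbors -> [0-7 FREE][8-13 ALLOC][14-17 ALLOC][18-25 FREE]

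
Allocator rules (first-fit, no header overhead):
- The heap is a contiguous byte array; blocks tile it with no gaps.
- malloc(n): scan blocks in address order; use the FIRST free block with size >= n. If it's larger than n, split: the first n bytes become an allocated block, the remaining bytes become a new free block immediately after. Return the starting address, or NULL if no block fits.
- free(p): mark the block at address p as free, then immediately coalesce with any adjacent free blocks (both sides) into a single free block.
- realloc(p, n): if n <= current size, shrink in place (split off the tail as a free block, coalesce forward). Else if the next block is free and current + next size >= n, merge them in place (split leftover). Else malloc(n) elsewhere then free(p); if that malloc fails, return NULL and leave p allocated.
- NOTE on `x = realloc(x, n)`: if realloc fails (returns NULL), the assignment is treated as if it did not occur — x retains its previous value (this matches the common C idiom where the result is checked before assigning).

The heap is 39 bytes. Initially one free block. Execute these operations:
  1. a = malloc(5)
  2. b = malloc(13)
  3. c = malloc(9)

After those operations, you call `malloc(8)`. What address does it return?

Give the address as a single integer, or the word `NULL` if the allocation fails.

Answer: 27

Derivation:
Op 1: a = malloc(5) -> a = 0; heap: [0-4 ALLOC][5-38 FREE]
Op 2: b = malloc(13) -> b = 5; heap: [0-4 ALLOC][5-17 ALLOC][18-38 FREE]
Op 3: c = malloc(9) -> c = 18; heap: [0-4 ALLOC][5-17 ALLOC][18-26 ALLOC][27-38 FREE]
malloc(8): first-fit scan over [0-4 ALLOC][5-17 ALLOC][18-26 ALLOC][27-38 FREE] -> 27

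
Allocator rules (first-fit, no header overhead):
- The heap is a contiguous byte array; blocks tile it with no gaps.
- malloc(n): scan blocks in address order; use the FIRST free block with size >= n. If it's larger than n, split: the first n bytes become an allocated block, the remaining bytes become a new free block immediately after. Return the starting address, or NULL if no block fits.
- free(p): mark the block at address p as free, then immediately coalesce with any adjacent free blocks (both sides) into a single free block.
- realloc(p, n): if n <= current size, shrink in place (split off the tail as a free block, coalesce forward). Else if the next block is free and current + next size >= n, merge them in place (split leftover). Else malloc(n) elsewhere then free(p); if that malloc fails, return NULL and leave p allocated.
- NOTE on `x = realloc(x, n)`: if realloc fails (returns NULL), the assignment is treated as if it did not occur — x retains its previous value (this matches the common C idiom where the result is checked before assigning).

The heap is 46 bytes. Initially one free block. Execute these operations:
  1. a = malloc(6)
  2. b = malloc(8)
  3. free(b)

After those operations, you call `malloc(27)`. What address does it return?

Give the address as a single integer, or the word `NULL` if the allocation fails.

Op 1: a = malloc(6) -> a = 0; heap: [0-5 ALLOC][6-45 FREE]
Op 2: b = malloc(8) -> b = 6; heap: [0-5 ALLOC][6-13 ALLOC][14-45 FREE]
Op 3: free(b) -> (freed b); heap: [0-5 ALLOC][6-45 FREE]
malloc(27): first-fit scan over [0-5 ALLOC][6-45 FREE] -> 6

Answer: 6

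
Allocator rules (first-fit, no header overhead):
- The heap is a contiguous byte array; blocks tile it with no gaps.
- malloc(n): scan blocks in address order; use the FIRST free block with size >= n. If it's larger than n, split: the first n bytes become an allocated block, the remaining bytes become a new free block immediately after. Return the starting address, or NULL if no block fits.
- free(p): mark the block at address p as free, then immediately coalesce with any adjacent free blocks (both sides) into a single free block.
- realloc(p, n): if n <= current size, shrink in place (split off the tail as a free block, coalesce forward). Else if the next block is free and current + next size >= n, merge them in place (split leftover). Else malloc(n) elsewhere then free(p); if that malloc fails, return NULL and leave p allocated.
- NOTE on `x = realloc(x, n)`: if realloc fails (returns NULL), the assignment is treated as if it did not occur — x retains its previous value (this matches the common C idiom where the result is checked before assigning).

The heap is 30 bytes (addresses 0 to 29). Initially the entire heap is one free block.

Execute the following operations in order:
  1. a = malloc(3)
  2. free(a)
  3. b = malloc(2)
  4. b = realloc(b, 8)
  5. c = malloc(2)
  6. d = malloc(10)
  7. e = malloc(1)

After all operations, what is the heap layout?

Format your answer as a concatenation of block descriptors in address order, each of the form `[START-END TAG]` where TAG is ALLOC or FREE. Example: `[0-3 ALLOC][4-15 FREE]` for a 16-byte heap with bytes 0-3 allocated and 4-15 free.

Op 1: a = malloc(3) -> a = 0; heap: [0-2 ALLOC][3-29 FREE]
Op 2: free(a) -> (freed a); heap: [0-29 FREE]
Op 3: b = malloc(2) -> b = 0; heap: [0-1 ALLOC][2-29 FREE]
Op 4: b = realloc(b, 8) -> b = 0; heap: [0-7 ALLOC][8-29 FREE]
Op 5: c = malloc(2) -> c = 8; heap: [0-7 ALLOC][8-9 ALLOC][10-29 FREE]
Op 6: d = malloc(10) -> d = 10; heap: [0-7 ALLOC][8-9 ALLOC][10-19 ALLOC][20-29 FREE]
Op 7: e = malloc(1) -> e = 20; heap: [0-7 ALLOC][8-9 ALLOC][10-19 ALLOC][20-20 ALLOC][21-29 FREE]

Answer: [0-7 ALLOC][8-9 ALLOC][10-19 ALLOC][20-20 ALLOC][21-29 FREE]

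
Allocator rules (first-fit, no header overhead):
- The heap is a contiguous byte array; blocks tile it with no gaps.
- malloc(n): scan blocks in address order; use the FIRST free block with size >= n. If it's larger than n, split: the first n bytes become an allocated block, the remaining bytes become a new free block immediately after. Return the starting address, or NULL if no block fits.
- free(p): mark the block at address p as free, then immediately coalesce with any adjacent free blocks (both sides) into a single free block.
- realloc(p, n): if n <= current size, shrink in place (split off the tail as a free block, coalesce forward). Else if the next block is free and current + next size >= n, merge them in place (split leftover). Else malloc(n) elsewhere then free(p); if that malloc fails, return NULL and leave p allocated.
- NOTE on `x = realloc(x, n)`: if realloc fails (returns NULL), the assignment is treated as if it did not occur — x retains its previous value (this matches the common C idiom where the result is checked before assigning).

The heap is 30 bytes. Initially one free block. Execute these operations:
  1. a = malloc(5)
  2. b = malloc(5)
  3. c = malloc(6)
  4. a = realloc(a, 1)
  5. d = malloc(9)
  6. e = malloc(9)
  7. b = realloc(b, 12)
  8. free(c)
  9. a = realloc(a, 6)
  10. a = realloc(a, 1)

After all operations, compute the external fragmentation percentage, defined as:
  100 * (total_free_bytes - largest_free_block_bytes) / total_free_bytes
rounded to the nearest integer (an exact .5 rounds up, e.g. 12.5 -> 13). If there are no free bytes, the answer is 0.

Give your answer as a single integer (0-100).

Answer: 67

Derivation:
Op 1: a = malloc(5) -> a = 0; heap: [0-4 ALLOC][5-29 FREE]
Op 2: b = malloc(5) -> b = 5; heap: [0-4 ALLOC][5-9 ALLOC][10-29 FREE]
Op 3: c = malloc(6) -> c = 10; heap: [0-4 ALLOC][5-9 ALLOC][10-15 ALLOC][16-29 FREE]
Op 4: a = realloc(a, 1) -> a = 0; heap: [0-0 ALLOC][1-4 FREE][5-9 ALLOC][10-15 ALLOC][16-29 FREE]
Op 5: d = malloc(9) -> d = 16; heap: [0-0 ALLOC][1-4 FREE][5-9 ALLOC][10-15 ALLOC][16-24 ALLOC][25-29 FREE]
Op 6: e = malloc(9) -> e = NULL; heap: [0-0 ALLOC][1-4 FREE][5-9 ALLOC][10-15 ALLOC][16-24 ALLOC][25-29 FREE]
Op 7: b = realloc(b, 12) -> NULL (b unchanged); heap: [0-0 ALLOC][1-4 FREE][5-9 ALLOC][10-15 ALLOC][16-24 ALLOC][25-29 FREE]
Op 8: free(c) -> (freed c); heap: [0-0 ALLOC][1-4 FREE][5-9 ALLOC][10-15 FREE][16-24 ALLOC][25-29 FREE]
Op 9: a = realloc(a, 6) -> a = 10; heap: [0-4 FREE][5-9 ALLOC][10-15 ALLOC][16-24 ALLOC][25-29 FREE]
Op 10: a = realloc(a, 1) -> a = 10; heap: [0-4 FREE][5-9 ALLOC][10-10 ALLOC][11-15 FREE][16-24 ALLOC][25-29 FREE]
Free blocks: [5 5 5] total_free=15 largest=5 -> 100*(15-5)/15 = 1000/15 ≈ 66.667 -> rounds to 67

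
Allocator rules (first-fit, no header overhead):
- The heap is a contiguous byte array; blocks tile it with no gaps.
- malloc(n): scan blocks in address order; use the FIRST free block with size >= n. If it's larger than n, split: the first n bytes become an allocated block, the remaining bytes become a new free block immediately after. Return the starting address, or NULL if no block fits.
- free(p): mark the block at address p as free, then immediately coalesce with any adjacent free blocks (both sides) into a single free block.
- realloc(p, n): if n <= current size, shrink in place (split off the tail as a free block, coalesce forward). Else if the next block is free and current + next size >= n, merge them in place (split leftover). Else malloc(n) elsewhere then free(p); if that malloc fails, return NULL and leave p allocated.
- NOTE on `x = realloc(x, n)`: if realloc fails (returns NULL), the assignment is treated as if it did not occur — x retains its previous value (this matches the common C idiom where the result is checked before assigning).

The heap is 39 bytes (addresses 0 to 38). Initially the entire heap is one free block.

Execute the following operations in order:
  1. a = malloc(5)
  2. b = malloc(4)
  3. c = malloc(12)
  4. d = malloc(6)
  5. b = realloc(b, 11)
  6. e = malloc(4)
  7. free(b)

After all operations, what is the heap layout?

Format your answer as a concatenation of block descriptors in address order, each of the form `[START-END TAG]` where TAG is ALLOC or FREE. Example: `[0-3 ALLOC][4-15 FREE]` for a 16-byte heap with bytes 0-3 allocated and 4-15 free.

Op 1: a = malloc(5) -> a = 0; heap: [0-4 ALLOC][5-38 FREE]
Op 2: b = malloc(4) -> b = 5; heap: [0-4 ALLOC][5-8 ALLOC][9-38 FREE]
Op 3: c = malloc(12) -> c = 9; heap: [0-4 ALLOC][5-8 ALLOC][9-20 ALLOC][21-38 FREE]
Op 4: d = malloc(6) -> d = 21; heap: [0-4 ALLOC][5-8 ALLOC][9-20 ALLOC][21-26 ALLOC][27-38 FREE]
Op 5: b = realloc(b, 11) -> b = 27; heap: [0-4 ALLOC][5-8 FREE][9-20 ALLOC][21-26 ALLOC][27-37 ALLOC][38-38 FREE]
Op 6: e = malloc(4) -> e = 5; heap: [0-4 ALLOC][5-8 ALLOC][9-20 ALLOC][21-26 ALLOC][27-37 ALLOC][38-38 FREE]
Op 7: free(b) -> (freed b); heap: [0-4 ALLOC][5-8 ALLOC][9-20 ALLOC][21-26 ALLOC][27-38 FREE]

Answer: [0-4 ALLOC][5-8 ALLOC][9-20 ALLOC][21-26 ALLOC][27-38 FREE]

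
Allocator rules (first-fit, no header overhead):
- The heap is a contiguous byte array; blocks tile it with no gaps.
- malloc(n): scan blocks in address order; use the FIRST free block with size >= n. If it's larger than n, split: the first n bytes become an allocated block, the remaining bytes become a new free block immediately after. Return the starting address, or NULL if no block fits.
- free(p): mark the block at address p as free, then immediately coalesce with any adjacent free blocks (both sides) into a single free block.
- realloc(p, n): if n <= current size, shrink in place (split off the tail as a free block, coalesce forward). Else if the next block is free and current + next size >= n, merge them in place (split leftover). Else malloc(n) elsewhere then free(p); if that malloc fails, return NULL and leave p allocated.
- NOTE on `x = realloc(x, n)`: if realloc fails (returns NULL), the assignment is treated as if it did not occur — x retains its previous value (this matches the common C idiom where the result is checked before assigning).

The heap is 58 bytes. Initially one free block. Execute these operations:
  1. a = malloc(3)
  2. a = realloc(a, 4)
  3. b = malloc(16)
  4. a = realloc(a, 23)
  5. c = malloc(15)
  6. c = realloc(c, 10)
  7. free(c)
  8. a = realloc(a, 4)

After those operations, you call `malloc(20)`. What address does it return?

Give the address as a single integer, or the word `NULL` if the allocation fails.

Answer: 24

Derivation:
Op 1: a = malloc(3) -> a = 0; heap: [0-2 ALLOC][3-57 FREE]
Op 2: a = realloc(a, 4) -> a = 0; heap: [0-3 ALLOC][4-57 FREE]
Op 3: b = malloc(16) -> b = 4; heap: [0-3 ALLOC][4-19 ALLOC][20-57 FREE]
Op 4: a = realloc(a, 23) -> a = 20; heap: [0-3 FREE][4-19 ALLOC][20-42 ALLOC][43-57 FREE]
Op 5: c = malloc(15) -> c = 43; heap: [0-3 FREE][4-19 ALLOC][20-42 ALLOC][43-57 ALLOC]
Op 6: c = realloc(c, 10) -> c = 43; heap: [0-3 FREE][4-19 ALLOC][20-42 ALLOC][43-52 ALLOC][53-57 FREE]
Op 7: free(c) -> (freed c); heap: [0-3 FREE][4-19 ALLOC][20-42 ALLOC][43-57 FREE]
Op 8: a = realloc(a, 4) -> a = 20; heap: [0-3 FREE][4-19 ALLOC][20-23 ALLOC][24-57 FREE]
malloc(20): first-fit scan over [0-3 FREE][4-19 ALLOC][20-23 ALLOC][24-57 FREE] -> 24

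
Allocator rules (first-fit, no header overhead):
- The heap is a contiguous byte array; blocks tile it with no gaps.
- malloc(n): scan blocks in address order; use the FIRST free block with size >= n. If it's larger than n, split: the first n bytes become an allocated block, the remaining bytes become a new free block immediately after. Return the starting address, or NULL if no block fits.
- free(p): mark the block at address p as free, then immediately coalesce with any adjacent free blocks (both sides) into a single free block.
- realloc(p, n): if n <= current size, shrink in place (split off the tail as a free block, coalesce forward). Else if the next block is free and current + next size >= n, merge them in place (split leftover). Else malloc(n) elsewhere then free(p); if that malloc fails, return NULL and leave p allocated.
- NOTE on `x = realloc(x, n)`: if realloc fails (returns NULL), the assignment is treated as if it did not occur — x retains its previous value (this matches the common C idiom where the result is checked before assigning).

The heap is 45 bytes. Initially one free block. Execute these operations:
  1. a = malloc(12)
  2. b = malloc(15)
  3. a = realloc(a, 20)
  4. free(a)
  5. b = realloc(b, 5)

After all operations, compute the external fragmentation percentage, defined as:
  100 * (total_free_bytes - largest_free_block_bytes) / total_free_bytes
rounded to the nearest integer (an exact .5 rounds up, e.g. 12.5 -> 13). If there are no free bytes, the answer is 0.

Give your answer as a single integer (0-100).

Answer: 30

Derivation:
Op 1: a = malloc(12) -> a = 0; heap: [0-11 ALLOC][12-44 FREE]
Op 2: b = malloc(15) -> b = 12; heap: [0-11 ALLOC][12-26 ALLOC][27-44 FREE]
Op 3: a = realloc(a, 20) -> NULL (a unchanged); heap: [0-11 ALLOC][12-26 ALLOC][27-44 FREE]
Op 4: free(a) -> (freed a); heap: [0-11 FREE][12-26 ALLOC][27-44 FREE]
Op 5: b = realloc(b, 5) -> b = 12; heap: [0-11 FREE][12-16 ALLOC][17-44 FREE]
Free blocks: [12 28] total_free=40 largest=28 -> 100*(40-28)/40 = 1200/40 = 30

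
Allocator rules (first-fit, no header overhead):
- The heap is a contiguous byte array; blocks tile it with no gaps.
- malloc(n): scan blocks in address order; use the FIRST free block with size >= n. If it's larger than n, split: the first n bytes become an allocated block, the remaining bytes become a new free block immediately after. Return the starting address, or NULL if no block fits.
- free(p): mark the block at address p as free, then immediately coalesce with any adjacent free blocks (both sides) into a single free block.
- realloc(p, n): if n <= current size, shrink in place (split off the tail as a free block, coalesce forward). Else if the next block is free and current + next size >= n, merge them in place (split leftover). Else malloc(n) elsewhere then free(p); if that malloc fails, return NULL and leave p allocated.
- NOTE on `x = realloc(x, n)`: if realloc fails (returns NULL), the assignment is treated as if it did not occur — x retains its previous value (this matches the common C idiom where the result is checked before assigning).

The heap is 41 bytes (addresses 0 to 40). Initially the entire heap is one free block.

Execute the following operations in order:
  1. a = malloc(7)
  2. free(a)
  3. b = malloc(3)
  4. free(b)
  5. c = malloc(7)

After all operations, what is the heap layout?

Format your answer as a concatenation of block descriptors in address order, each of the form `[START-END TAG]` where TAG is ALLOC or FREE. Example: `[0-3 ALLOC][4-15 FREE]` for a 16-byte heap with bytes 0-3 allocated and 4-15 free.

Op 1: a = malloc(7) -> a = 0; heap: [0-6 ALLOC][7-40 FREE]
Op 2: free(a) -> (freed a); heap: [0-40 FREE]
Op 3: b = malloc(3) -> b = 0; heap: [0-2 ALLOC][3-40 FREE]
Op 4: free(b) -> (freed b); heap: [0-40 FREE]
Op 5: c = malloc(7) -> c = 0; heap: [0-6 ALLOC][7-40 FREE]

Answer: [0-6 ALLOC][7-40 FREE]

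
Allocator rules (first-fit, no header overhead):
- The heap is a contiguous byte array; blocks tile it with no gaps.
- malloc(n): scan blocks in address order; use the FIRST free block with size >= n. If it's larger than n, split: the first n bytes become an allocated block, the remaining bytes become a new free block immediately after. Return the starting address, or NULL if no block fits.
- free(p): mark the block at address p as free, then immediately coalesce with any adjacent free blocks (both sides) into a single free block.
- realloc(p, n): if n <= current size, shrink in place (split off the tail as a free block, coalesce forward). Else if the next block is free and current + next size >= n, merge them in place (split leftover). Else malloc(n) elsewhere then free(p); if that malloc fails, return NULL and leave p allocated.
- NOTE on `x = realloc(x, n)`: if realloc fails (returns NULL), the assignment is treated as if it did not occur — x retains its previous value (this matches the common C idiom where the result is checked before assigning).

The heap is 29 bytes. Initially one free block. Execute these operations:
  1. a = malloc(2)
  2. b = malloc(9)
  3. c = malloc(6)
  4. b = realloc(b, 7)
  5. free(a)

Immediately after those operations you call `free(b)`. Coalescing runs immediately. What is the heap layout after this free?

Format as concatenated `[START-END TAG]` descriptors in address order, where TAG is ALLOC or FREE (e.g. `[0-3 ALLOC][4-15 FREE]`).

Answer: [0-10 FREE][11-16 ALLOC][17-28 FREE]

Derivation:
Op 1: a = malloc(2) -> a = 0; heap: [0-1 ALLOC][2-28 FREE]
Op 2: b = malloc(9) -> b = 2; heap: [0-1 ALLOC][2-10 ALLOC][11-28 FREE]
Op 3: c = malloc(6) -> c = 11; heap: [0-1 ALLOC][2-10 ALLOC][11-16 ALLOC][17-28 FREE]
Op 4: b = realloc(b, 7) -> b = 2; heap: [0-1 ALLOC][2-8 ALLOC][9-10 FREE][11-16 ALLOC][17-28 FREE]
Op 5: free(a) -> (freed a); heap: [0-1 FREE][2-8 ALLOC][9-10 FREE][11-16 ALLOC][17-28 FREE]
free(b): b = 2 -> block [2-8 ALLOC]; mark free, coalesce with adjacent free neighbors -> [0-10 FREE][11-16 ALLOC][17-28 FREE]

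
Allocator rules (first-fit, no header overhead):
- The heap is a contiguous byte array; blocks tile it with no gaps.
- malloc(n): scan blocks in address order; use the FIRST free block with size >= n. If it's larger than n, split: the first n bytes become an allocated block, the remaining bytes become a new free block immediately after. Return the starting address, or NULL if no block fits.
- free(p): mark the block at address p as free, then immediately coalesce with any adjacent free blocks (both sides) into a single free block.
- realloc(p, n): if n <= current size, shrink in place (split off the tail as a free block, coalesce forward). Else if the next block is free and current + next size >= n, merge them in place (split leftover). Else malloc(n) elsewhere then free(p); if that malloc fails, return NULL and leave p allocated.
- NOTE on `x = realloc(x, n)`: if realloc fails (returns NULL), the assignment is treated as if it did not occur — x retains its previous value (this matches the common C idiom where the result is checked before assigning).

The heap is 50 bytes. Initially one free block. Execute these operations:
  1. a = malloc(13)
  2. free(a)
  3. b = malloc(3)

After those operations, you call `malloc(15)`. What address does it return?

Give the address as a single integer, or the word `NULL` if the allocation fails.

Answer: 3

Derivation:
Op 1: a = malloc(13) -> a = 0; heap: [0-12 ALLOC][13-49 FREE]
Op 2: free(a) -> (freed a); heap: [0-49 FREE]
Op 3: b = malloc(3) -> b = 0; heap: [0-2 ALLOC][3-49 FREE]
malloc(15): first-fit scan over [0-2 ALLOC][3-49 FREE] -> 3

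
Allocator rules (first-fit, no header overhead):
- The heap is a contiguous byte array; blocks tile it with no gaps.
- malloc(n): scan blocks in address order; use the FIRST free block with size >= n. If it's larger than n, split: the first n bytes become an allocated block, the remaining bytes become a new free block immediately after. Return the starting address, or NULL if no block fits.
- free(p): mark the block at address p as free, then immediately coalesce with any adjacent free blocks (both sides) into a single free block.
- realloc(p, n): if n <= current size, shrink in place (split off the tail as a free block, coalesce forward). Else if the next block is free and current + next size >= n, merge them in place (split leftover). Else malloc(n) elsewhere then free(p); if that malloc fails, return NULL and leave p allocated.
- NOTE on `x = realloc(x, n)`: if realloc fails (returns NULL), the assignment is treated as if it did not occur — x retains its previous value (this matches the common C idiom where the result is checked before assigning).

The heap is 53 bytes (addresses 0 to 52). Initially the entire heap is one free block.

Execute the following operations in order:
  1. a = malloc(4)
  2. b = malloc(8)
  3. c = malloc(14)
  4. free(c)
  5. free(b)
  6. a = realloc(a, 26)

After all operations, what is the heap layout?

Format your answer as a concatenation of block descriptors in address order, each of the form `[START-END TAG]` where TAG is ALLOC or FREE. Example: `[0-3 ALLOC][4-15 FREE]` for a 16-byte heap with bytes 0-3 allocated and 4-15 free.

Op 1: a = malloc(4) -> a = 0; heap: [0-3 ALLOC][4-52 FREE]
Op 2: b = malloc(8) -> b = 4; heap: [0-3 ALLOC][4-11 ALLOC][12-52 FREE]
Op 3: c = malloc(14) -> c = 12; heap: [0-3 ALLOC][4-11 ALLOC][12-25 ALLOC][26-52 FREE]
Op 4: free(c) -> (freed c); heap: [0-3 ALLOC][4-11 ALLOC][12-52 FREE]
Op 5: free(b) -> (freed b); heap: [0-3 ALLOC][4-52 FREE]
Op 6: a = realloc(a, 26) -> a = 0; heap: [0-25 ALLOC][26-52 FREE]

Answer: [0-25 ALLOC][26-52 FREE]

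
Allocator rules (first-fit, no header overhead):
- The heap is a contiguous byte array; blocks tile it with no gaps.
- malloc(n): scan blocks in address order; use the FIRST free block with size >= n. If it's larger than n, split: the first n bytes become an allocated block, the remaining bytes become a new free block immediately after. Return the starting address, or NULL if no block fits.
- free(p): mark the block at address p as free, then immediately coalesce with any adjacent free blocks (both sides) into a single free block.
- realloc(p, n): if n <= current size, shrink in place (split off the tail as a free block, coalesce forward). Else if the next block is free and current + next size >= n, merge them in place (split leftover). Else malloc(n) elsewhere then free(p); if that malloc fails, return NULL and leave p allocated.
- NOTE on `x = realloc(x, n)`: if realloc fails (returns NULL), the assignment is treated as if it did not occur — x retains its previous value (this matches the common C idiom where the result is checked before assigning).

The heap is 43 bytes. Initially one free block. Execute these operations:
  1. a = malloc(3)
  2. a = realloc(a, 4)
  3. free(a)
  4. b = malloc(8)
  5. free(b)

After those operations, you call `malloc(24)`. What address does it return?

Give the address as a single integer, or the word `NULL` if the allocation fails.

Answer: 0

Derivation:
Op 1: a = malloc(3) -> a = 0; heap: [0-2 ALLOC][3-42 FREE]
Op 2: a = realloc(a, 4) -> a = 0; heap: [0-3 ALLOC][4-42 FREE]
Op 3: free(a) -> (freed a); heap: [0-42 FREE]
Op 4: b = malloc(8) -> b = 0; heap: [0-7 ALLOC][8-42 FREE]
Op 5: free(b) -> (freed b); heap: [0-42 FREE]
malloc(24): first-fit scan over [0-42 FREE] -> 0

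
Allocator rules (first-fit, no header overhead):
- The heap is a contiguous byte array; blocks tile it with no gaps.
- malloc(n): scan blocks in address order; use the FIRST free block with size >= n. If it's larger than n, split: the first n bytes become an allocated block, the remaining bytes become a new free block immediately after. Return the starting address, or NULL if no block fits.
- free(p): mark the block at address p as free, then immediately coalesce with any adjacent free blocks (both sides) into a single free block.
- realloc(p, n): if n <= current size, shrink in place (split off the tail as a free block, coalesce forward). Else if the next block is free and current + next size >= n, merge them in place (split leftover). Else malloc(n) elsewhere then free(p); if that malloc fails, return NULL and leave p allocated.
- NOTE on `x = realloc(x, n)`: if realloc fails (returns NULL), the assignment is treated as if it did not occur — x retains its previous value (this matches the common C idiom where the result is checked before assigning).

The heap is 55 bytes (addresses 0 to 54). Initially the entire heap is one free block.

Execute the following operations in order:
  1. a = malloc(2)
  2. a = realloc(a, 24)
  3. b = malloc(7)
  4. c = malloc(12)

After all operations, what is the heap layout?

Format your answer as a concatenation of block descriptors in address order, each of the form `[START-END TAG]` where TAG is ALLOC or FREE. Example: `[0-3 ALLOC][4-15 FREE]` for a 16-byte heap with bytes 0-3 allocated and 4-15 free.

Answer: [0-23 ALLOC][24-30 ALLOC][31-42 ALLOC][43-54 FREE]

Derivation:
Op 1: a = malloc(2) -> a = 0; heap: [0-1 ALLOC][2-54 FREE]
Op 2: a = realloc(a, 24) -> a = 0; heap: [0-23 ALLOC][24-54 FREE]
Op 3: b = malloc(7) -> b = 24; heap: [0-23 ALLOC][24-30 ALLOC][31-54 FREE]
Op 4: c = malloc(12) -> c = 31; heap: [0-23 ALLOC][24-30 ALLOC][31-42 ALLOC][43-54 FREE]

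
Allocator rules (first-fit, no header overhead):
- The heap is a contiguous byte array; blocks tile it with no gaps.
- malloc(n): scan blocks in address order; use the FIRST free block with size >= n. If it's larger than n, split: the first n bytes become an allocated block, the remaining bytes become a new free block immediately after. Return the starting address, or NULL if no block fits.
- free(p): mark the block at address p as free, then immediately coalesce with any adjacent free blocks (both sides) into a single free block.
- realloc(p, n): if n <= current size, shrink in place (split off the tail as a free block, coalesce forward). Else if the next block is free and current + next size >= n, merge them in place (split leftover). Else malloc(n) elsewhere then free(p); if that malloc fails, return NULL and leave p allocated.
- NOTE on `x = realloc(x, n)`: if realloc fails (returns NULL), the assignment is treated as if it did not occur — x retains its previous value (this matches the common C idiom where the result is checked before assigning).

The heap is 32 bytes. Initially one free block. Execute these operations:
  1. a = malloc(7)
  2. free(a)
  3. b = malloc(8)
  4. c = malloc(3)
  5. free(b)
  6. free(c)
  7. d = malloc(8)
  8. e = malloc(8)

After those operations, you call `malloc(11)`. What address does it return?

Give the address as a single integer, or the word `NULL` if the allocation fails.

Answer: 16

Derivation:
Op 1: a = malloc(7) -> a = 0; heap: [0-6 ALLOC][7-31 FREE]
Op 2: free(a) -> (freed a); heap: [0-31 FREE]
Op 3: b = malloc(8) -> b = 0; heap: [0-7 ALLOC][8-31 FREE]
Op 4: c = malloc(3) -> c = 8; heap: [0-7 ALLOC][8-10 ALLOC][11-31 FREE]
Op 5: free(b) -> (freed b); heap: [0-7 FREE][8-10 ALLOC][11-31 FREE]
Op 6: free(c) -> (freed c); heap: [0-31 FREE]
Op 7: d = malloc(8) -> d = 0; heap: [0-7 ALLOC][8-31 FREE]
Op 8: e = malloc(8) -> e = 8; heap: [0-7 ALLOC][8-15 ALLOC][16-31 FREE]
malloc(11): first-fit scan over [0-7 ALLOC][8-15 ALLOC][16-31 FREE] -> 16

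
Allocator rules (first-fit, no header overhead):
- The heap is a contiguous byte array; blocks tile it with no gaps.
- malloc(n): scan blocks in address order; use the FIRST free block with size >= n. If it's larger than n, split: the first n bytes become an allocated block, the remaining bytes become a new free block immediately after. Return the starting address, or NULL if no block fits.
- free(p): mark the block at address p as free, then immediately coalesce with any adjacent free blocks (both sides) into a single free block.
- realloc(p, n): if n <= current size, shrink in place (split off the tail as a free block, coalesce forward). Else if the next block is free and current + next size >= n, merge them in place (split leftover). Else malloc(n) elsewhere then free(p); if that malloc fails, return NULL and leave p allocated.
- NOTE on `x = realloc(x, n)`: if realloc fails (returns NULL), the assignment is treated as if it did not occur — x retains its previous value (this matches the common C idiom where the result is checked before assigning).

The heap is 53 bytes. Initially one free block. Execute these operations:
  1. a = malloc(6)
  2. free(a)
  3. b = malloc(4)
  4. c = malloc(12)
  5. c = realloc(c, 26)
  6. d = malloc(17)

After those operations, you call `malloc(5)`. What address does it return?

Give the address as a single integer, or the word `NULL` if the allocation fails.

Op 1: a = malloc(6) -> a = 0; heap: [0-5 ALLOC][6-52 FREE]
Op 2: free(a) -> (freed a); heap: [0-52 FREE]
Op 3: b = malloc(4) -> b = 0; heap: [0-3 ALLOC][4-52 FREE]
Op 4: c = malloc(12) -> c = 4; heap: [0-3 ALLOC][4-15 ALLOC][16-52 FREE]
Op 5: c = realloc(c, 26) -> c = 4; heap: [0-3 ALLOC][4-29 ALLOC][30-52 FREE]
Op 6: d = malloc(17) -> d = 30; heap: [0-3 ALLOC][4-29 ALLOC][30-46 ALLOC][47-52 FREE]
malloc(5): first-fit scan over [0-3 ALLOC][4-29 ALLOC][30-46 ALLOC][47-52 FREE] -> 47

Answer: 47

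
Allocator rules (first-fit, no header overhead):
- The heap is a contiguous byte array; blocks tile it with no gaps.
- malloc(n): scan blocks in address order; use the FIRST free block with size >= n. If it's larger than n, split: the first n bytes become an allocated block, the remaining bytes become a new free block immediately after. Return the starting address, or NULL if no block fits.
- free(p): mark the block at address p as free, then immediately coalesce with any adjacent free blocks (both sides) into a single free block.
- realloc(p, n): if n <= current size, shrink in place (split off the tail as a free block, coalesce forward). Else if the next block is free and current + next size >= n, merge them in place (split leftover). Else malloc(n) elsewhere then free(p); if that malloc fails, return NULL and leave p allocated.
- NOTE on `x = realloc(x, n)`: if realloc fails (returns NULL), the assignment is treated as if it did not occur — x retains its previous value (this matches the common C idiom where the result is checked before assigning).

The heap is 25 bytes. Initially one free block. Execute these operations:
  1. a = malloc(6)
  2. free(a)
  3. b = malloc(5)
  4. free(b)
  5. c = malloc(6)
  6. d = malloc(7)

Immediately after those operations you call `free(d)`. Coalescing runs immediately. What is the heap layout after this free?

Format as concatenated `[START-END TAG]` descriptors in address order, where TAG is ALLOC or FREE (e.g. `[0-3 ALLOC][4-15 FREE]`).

Op 1: a = malloc(6) -> a = 0; heap: [0-5 ALLOC][6-24 FREE]
Op 2: free(a) -> (freed a); heap: [0-24 FREE]
Op 3: b = malloc(5) -> b = 0; heap: [0-4 ALLOC][5-24 FREE]
Op 4: free(b) -> (freed b); heap: [0-24 FREE]
Op 5: c = malloc(6) -> c = 0; heap: [0-5 ALLOC][6-24 FREE]
Op 6: d = malloc(7) -> d = 6; heap: [0-5 ALLOC][6-12 ALLOC][13-24 FREE]
free(d): d = 6 -> block [6-12 ALLOC]; mark free, coalesce with adjacent free neighbors -> [0-5 ALLOC][6-24 FREE]

Answer: [0-5 ALLOC][6-24 FREE]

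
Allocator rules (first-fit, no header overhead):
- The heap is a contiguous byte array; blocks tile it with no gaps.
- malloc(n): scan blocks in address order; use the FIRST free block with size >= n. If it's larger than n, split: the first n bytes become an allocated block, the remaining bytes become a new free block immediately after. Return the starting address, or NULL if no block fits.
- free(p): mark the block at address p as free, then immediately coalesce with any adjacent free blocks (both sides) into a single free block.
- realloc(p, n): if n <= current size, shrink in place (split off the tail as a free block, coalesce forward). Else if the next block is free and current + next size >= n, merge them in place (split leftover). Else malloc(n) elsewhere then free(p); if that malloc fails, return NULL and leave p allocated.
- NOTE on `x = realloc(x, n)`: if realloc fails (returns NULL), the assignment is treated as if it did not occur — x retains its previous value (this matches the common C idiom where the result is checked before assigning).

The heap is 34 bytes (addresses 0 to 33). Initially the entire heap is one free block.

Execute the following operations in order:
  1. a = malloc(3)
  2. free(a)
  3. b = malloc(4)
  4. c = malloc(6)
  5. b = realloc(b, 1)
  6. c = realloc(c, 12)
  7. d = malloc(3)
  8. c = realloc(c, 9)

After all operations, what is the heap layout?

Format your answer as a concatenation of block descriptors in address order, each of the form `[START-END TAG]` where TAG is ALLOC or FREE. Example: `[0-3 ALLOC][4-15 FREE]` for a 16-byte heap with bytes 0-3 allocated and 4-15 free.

Op 1: a = malloc(3) -> a = 0; heap: [0-2 ALLOC][3-33 FREE]
Op 2: free(a) -> (freed a); heap: [0-33 FREE]
Op 3: b = malloc(4) -> b = 0; heap: [0-3 ALLOC][4-33 FREE]
Op 4: c = malloc(6) -> c = 4; heap: [0-3 ALLOC][4-9 ALLOC][10-33 FREE]
Op 5: b = realloc(b, 1) -> b = 0; heap: [0-0 ALLOC][1-3 FREE][4-9 ALLOC][10-33 FREE]
Op 6: c = realloc(c, 12) -> c = 4; heap: [0-0 ALLOC][1-3 FREE][4-15 ALLOC][16-33 FREE]
Op 7: d = malloc(3) -> d = 1; heap: [0-0 ALLOC][1-3 ALLOC][4-15 ALLOC][16-33 FREE]
Op 8: c = realloc(c, 9) -> c = 4; heap: [0-0 ALLOC][1-3 ALLOC][4-12 ALLOC][13-33 FREE]

Answer: [0-0 ALLOC][1-3 ALLOC][4-12 ALLOC][13-33 FREE]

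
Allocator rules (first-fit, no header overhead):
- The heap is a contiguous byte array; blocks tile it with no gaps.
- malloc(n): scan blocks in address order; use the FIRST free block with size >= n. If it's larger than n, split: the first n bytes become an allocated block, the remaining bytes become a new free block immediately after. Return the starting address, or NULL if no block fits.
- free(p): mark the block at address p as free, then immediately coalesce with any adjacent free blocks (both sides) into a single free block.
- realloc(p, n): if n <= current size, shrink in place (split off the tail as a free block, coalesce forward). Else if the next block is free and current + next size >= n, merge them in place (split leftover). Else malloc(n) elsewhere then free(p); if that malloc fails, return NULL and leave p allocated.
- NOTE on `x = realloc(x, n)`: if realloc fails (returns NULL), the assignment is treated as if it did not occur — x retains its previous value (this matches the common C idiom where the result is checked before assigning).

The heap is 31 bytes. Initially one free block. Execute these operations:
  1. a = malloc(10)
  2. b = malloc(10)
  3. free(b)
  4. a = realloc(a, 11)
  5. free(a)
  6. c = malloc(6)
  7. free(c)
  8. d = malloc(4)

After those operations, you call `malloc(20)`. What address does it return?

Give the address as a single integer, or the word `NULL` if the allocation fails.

Answer: 4

Derivation:
Op 1: a = malloc(10) -> a = 0; heap: [0-9 ALLOC][10-30 FREE]
Op 2: b = malloc(10) -> b = 10; heap: [0-9 ALLOC][10-19 ALLOC][20-30 FREE]
Op 3: free(b) -> (freed b); heap: [0-9 ALLOC][10-30 FREE]
Op 4: a = realloc(a, 11) -> a = 0; heap: [0-10 ALLOC][11-30 FREE]
Op 5: free(a) -> (freed a); heap: [0-30 FREE]
Op 6: c = malloc(6) -> c = 0; heap: [0-5 ALLOC][6-30 FREE]
Op 7: free(c) -> (freed c); heap: [0-30 FREE]
Op 8: d = malloc(4) -> d = 0; heap: [0-3 ALLOC][4-30 FREE]
malloc(20): first-fit scan over [0-3 ALLOC][4-30 FREE] -> 4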